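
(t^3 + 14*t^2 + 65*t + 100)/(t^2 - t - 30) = (t^2 + 9*t + 20)/(t - 6)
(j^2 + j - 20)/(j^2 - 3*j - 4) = (j + 5)/(j + 1)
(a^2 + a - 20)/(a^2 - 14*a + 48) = (a^2 + a - 20)/(a^2 - 14*a + 48)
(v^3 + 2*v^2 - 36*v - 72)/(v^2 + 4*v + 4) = (v^2 - 36)/(v + 2)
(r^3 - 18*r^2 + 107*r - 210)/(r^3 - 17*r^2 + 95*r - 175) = (r - 6)/(r - 5)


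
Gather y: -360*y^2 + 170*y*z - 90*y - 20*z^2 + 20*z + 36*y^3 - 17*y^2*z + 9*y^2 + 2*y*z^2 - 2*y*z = 36*y^3 + y^2*(-17*z - 351) + y*(2*z^2 + 168*z - 90) - 20*z^2 + 20*z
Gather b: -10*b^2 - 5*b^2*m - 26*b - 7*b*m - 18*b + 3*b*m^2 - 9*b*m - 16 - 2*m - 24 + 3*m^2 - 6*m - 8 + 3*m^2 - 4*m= b^2*(-5*m - 10) + b*(3*m^2 - 16*m - 44) + 6*m^2 - 12*m - 48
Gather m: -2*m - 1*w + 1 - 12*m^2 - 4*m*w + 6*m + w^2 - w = -12*m^2 + m*(4 - 4*w) + w^2 - 2*w + 1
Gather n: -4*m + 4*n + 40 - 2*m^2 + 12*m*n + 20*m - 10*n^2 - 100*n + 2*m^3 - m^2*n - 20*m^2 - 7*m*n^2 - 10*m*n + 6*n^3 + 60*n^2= 2*m^3 - 22*m^2 + 16*m + 6*n^3 + n^2*(50 - 7*m) + n*(-m^2 + 2*m - 96) + 40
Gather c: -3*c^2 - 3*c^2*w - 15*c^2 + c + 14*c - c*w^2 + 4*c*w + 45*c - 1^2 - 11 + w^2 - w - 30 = c^2*(-3*w - 18) + c*(-w^2 + 4*w + 60) + w^2 - w - 42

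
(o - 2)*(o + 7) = o^2 + 5*o - 14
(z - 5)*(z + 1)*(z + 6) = z^3 + 2*z^2 - 29*z - 30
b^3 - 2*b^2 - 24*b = b*(b - 6)*(b + 4)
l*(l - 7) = l^2 - 7*l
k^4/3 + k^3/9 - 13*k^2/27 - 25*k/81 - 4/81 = (k/3 + 1/3)*(k - 4/3)*(k + 1/3)^2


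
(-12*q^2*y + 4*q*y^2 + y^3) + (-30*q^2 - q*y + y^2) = -12*q^2*y - 30*q^2 + 4*q*y^2 - q*y + y^3 + y^2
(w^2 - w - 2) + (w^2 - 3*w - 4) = 2*w^2 - 4*w - 6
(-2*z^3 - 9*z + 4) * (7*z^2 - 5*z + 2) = -14*z^5 + 10*z^4 - 67*z^3 + 73*z^2 - 38*z + 8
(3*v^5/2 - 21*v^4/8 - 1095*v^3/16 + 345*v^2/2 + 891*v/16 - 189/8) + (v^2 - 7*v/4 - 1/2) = 3*v^5/2 - 21*v^4/8 - 1095*v^3/16 + 347*v^2/2 + 863*v/16 - 193/8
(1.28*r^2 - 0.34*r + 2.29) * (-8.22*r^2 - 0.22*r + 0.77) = -10.5216*r^4 + 2.5132*r^3 - 17.7634*r^2 - 0.7656*r + 1.7633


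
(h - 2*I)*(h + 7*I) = h^2 + 5*I*h + 14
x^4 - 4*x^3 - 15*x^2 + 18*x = x*(x - 6)*(x - 1)*(x + 3)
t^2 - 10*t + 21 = (t - 7)*(t - 3)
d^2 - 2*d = d*(d - 2)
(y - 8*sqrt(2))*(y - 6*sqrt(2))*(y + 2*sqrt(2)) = y^3 - 12*sqrt(2)*y^2 + 40*y + 192*sqrt(2)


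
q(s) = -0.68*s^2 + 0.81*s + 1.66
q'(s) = 0.81 - 1.36*s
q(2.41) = -0.34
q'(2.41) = -2.47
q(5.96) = -17.67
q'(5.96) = -7.30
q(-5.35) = -22.14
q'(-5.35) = 8.09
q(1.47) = 1.38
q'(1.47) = -1.19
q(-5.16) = -20.63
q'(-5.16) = 7.83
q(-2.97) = -6.74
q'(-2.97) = 4.85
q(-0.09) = 1.58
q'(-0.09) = 0.93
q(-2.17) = -3.30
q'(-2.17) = 3.76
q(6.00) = -17.96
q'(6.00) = -7.35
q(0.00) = 1.66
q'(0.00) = 0.81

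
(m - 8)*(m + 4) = m^2 - 4*m - 32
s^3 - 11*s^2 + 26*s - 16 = (s - 8)*(s - 2)*(s - 1)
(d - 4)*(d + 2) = d^2 - 2*d - 8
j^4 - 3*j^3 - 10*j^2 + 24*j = j*(j - 4)*(j - 2)*(j + 3)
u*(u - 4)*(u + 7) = u^3 + 3*u^2 - 28*u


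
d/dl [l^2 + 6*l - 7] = 2*l + 6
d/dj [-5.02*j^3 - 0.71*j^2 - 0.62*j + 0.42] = -15.06*j^2 - 1.42*j - 0.62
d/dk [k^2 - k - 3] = 2*k - 1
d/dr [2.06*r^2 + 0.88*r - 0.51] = 4.12*r + 0.88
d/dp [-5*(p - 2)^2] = 20 - 10*p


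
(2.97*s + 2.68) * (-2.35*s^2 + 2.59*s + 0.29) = -6.9795*s^3 + 1.3943*s^2 + 7.8025*s + 0.7772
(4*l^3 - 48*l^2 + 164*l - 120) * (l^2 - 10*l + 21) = 4*l^5 - 88*l^4 + 728*l^3 - 2768*l^2 + 4644*l - 2520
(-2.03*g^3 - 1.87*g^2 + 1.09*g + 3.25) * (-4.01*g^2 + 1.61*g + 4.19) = 8.1403*g^5 + 4.2304*g^4 - 15.8873*g^3 - 19.1129*g^2 + 9.7996*g + 13.6175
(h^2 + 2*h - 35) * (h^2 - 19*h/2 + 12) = h^4 - 15*h^3/2 - 42*h^2 + 713*h/2 - 420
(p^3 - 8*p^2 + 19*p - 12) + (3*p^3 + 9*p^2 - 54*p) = 4*p^3 + p^2 - 35*p - 12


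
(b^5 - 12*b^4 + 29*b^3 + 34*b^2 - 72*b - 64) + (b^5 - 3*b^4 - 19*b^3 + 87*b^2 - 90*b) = 2*b^5 - 15*b^4 + 10*b^3 + 121*b^2 - 162*b - 64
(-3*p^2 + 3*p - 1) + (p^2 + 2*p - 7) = -2*p^2 + 5*p - 8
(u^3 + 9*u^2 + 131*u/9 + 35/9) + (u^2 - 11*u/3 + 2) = u^3 + 10*u^2 + 98*u/9 + 53/9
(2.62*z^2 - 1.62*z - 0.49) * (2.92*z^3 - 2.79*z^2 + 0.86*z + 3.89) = 7.6504*z^5 - 12.0402*z^4 + 5.3422*z^3 + 10.1657*z^2 - 6.7232*z - 1.9061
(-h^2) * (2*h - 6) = -2*h^3 + 6*h^2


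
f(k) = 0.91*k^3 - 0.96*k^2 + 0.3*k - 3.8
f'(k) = 2.73*k^2 - 1.92*k + 0.3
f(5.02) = 88.63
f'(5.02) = 59.46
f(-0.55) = -4.41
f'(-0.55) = 2.18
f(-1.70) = -11.56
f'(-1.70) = 11.45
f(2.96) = 12.28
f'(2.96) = 18.54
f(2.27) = 2.58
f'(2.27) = 10.01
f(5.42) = 114.51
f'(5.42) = 70.09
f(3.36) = 20.89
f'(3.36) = 24.67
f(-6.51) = -297.50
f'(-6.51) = 128.50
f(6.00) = 160.00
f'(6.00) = 87.06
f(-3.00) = -37.91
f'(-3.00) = 30.63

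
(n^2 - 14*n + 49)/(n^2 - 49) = (n - 7)/(n + 7)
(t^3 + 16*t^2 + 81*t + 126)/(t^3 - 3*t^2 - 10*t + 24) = (t^2 + 13*t + 42)/(t^2 - 6*t + 8)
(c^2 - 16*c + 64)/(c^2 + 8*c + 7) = (c^2 - 16*c + 64)/(c^2 + 8*c + 7)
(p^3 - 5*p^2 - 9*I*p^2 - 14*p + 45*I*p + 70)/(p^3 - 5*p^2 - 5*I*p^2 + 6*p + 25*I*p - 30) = (p^2 - 9*I*p - 14)/(p^2 - 5*I*p + 6)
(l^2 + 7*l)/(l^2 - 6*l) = (l + 7)/(l - 6)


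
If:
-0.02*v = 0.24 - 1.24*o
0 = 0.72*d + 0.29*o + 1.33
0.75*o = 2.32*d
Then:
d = -0.82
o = -2.54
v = -169.74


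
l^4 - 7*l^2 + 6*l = l*(l - 2)*(l - 1)*(l + 3)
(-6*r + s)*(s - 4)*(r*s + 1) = -6*r^2*s^2 + 24*r^2*s + r*s^3 - 4*r*s^2 - 6*r*s + 24*r + s^2 - 4*s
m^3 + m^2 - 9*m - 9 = (m - 3)*(m + 1)*(m + 3)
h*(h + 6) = h^2 + 6*h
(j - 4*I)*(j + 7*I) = j^2 + 3*I*j + 28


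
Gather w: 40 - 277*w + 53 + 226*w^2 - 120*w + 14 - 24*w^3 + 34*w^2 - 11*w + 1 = -24*w^3 + 260*w^2 - 408*w + 108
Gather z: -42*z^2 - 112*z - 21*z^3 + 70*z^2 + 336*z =-21*z^3 + 28*z^2 + 224*z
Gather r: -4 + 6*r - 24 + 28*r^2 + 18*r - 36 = 28*r^2 + 24*r - 64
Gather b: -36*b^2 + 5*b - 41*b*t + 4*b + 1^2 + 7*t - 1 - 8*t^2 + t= -36*b^2 + b*(9 - 41*t) - 8*t^2 + 8*t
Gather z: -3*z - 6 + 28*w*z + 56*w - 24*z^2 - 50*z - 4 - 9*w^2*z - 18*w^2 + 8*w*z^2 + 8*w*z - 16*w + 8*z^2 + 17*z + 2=-18*w^2 + 40*w + z^2*(8*w - 16) + z*(-9*w^2 + 36*w - 36) - 8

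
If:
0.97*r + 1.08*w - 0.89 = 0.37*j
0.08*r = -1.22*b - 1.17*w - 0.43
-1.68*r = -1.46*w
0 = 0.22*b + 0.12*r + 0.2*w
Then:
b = -1.33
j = 2.58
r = 0.83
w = 0.96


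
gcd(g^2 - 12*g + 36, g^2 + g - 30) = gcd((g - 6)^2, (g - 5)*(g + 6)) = 1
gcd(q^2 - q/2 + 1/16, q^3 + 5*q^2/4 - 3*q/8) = q - 1/4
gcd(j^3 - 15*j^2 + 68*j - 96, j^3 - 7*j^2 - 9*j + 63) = j - 3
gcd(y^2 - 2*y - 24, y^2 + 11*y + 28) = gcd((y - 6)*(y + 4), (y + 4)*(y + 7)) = y + 4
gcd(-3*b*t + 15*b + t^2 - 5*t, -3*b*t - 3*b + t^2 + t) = -3*b + t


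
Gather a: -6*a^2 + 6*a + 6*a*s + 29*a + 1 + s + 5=-6*a^2 + a*(6*s + 35) + s + 6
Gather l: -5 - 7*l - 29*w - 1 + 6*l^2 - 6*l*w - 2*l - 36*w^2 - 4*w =6*l^2 + l*(-6*w - 9) - 36*w^2 - 33*w - 6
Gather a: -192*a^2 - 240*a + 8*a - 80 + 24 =-192*a^2 - 232*a - 56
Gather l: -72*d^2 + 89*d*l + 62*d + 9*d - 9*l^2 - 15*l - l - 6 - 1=-72*d^2 + 71*d - 9*l^2 + l*(89*d - 16) - 7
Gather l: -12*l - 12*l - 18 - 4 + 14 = -24*l - 8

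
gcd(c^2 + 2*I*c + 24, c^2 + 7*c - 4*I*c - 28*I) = c - 4*I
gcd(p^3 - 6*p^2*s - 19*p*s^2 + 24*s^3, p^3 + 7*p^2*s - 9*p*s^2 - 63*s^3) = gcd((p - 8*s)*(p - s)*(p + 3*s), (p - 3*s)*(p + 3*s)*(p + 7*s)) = p + 3*s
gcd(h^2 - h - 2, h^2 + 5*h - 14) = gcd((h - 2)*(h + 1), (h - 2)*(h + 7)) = h - 2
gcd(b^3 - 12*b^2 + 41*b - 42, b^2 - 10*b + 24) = 1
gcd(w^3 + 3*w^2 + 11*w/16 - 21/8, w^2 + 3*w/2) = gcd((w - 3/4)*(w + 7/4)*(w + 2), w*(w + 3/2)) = 1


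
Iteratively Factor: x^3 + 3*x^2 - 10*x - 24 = (x - 3)*(x^2 + 6*x + 8) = (x - 3)*(x + 4)*(x + 2)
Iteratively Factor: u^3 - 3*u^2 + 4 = (u - 2)*(u^2 - u - 2) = (u - 2)^2*(u + 1)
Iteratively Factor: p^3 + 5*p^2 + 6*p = (p + 3)*(p^2 + 2*p) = (p + 2)*(p + 3)*(p)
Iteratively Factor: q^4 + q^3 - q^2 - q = (q + 1)*(q^3 - q) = q*(q + 1)*(q^2 - 1) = q*(q - 1)*(q + 1)*(q + 1)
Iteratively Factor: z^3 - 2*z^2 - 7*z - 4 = (z - 4)*(z^2 + 2*z + 1) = (z - 4)*(z + 1)*(z + 1)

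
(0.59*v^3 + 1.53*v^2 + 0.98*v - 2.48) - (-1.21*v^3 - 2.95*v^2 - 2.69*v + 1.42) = 1.8*v^3 + 4.48*v^2 + 3.67*v - 3.9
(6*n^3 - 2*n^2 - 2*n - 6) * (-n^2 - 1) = -6*n^5 + 2*n^4 - 4*n^3 + 8*n^2 + 2*n + 6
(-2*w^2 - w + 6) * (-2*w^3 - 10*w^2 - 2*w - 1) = 4*w^5 + 22*w^4 + 2*w^3 - 56*w^2 - 11*w - 6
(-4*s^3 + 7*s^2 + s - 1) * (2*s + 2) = -8*s^4 + 6*s^3 + 16*s^2 - 2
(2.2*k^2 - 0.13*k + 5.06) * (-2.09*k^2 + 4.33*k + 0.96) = -4.598*k^4 + 9.7977*k^3 - 9.0263*k^2 + 21.785*k + 4.8576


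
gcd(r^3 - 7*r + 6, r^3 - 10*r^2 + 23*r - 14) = r^2 - 3*r + 2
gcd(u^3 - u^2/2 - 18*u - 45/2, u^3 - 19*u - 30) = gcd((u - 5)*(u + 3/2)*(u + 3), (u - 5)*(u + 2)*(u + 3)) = u^2 - 2*u - 15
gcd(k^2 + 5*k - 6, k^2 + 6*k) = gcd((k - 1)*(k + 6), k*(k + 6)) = k + 6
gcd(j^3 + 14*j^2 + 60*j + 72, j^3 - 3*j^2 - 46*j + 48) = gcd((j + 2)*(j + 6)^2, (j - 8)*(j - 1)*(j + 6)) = j + 6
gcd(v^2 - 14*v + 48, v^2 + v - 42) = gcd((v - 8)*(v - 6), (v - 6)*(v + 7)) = v - 6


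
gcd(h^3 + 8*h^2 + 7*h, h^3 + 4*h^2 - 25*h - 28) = h^2 + 8*h + 7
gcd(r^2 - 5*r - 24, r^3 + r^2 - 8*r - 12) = 1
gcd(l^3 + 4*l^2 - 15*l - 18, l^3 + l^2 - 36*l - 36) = l^2 + 7*l + 6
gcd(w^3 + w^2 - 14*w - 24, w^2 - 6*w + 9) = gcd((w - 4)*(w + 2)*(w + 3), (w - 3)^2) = 1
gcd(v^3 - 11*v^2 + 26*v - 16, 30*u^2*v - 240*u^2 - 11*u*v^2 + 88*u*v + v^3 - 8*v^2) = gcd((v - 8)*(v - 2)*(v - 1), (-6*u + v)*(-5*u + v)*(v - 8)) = v - 8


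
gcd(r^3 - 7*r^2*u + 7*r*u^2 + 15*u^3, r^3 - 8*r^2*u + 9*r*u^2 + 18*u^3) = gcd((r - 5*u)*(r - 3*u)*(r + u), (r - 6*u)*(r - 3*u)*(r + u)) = r^2 - 2*r*u - 3*u^2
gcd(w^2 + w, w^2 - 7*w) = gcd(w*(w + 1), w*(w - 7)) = w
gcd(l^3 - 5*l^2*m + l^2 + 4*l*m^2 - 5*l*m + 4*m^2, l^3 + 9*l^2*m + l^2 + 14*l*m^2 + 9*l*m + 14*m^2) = l + 1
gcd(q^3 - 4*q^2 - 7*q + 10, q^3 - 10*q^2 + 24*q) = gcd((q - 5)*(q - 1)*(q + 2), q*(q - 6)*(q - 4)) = 1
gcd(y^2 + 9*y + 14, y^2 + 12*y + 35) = y + 7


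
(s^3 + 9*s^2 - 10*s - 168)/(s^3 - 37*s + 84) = (s + 6)/(s - 3)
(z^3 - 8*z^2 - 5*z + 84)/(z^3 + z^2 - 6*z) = (z^2 - 11*z + 28)/(z*(z - 2))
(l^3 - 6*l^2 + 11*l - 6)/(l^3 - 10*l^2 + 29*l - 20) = (l^2 - 5*l + 6)/(l^2 - 9*l + 20)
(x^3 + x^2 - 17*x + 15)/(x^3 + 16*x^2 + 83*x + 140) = (x^2 - 4*x + 3)/(x^2 + 11*x + 28)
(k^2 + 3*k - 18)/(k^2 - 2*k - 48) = (k - 3)/(k - 8)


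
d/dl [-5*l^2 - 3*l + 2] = -10*l - 3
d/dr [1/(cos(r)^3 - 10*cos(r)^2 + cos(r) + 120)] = (3*cos(r)^2 - 20*cos(r) + 1)*sin(r)/(cos(r)^3 - 10*cos(r)^2 + cos(r) + 120)^2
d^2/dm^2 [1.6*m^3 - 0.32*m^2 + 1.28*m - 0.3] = 9.6*m - 0.64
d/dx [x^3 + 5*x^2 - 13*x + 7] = 3*x^2 + 10*x - 13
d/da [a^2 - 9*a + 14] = 2*a - 9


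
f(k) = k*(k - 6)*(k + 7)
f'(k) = k*(k - 6) + k*(k + 7) + (k - 6)*(k + 7) = 3*k^2 + 2*k - 42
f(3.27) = -91.68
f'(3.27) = -3.38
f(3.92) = -89.04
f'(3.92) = 11.94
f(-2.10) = 83.35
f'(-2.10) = -32.97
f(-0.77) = 32.48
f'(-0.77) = -41.76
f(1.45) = -55.75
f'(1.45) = -32.79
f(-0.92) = 38.71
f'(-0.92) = -41.30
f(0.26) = -10.83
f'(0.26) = -41.28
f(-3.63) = 117.80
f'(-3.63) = -9.73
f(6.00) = 0.00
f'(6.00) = 78.00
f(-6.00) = 72.00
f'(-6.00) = 54.00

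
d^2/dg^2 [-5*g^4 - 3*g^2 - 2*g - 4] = -60*g^2 - 6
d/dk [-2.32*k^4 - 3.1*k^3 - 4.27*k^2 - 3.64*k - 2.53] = -9.28*k^3 - 9.3*k^2 - 8.54*k - 3.64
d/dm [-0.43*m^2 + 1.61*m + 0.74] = 1.61 - 0.86*m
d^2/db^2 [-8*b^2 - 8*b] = -16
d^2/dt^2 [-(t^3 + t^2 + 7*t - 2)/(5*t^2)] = 2*(6 - 7*t)/(5*t^4)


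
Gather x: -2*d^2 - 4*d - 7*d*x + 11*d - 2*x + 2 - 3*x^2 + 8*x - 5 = -2*d^2 + 7*d - 3*x^2 + x*(6 - 7*d) - 3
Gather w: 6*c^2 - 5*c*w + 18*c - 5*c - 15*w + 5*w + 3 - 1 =6*c^2 + 13*c + w*(-5*c - 10) + 2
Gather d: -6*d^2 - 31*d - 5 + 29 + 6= -6*d^2 - 31*d + 30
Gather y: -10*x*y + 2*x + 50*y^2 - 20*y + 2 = 2*x + 50*y^2 + y*(-10*x - 20) + 2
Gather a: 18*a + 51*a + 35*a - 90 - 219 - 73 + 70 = 104*a - 312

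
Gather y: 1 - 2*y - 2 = -2*y - 1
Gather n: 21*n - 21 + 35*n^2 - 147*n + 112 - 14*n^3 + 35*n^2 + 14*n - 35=-14*n^3 + 70*n^2 - 112*n + 56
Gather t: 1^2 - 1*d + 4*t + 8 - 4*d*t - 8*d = -9*d + t*(4 - 4*d) + 9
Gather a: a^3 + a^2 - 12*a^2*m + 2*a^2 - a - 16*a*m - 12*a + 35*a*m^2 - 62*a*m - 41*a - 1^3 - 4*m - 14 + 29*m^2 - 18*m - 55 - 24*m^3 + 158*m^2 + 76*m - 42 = a^3 + a^2*(3 - 12*m) + a*(35*m^2 - 78*m - 54) - 24*m^3 + 187*m^2 + 54*m - 112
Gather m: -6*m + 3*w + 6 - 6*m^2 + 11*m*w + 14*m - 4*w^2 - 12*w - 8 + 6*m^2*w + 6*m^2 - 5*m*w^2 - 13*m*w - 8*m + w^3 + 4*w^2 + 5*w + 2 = 6*m^2*w + m*(-5*w^2 - 2*w) + w^3 - 4*w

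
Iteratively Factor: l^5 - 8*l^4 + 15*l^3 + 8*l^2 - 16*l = (l - 4)*(l^4 - 4*l^3 - l^2 + 4*l) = (l - 4)^2*(l^3 - l) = l*(l - 4)^2*(l^2 - 1) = l*(l - 4)^2*(l + 1)*(l - 1)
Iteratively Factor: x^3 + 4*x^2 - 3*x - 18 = (x + 3)*(x^2 + x - 6) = (x - 2)*(x + 3)*(x + 3)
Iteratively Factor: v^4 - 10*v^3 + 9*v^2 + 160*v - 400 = (v + 4)*(v^3 - 14*v^2 + 65*v - 100) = (v - 4)*(v + 4)*(v^2 - 10*v + 25) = (v - 5)*(v - 4)*(v + 4)*(v - 5)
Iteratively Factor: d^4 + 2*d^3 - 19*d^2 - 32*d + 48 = (d + 4)*(d^3 - 2*d^2 - 11*d + 12) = (d + 3)*(d + 4)*(d^2 - 5*d + 4) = (d - 1)*(d + 3)*(d + 4)*(d - 4)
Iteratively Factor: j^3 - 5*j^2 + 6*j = (j - 3)*(j^2 - 2*j) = j*(j - 3)*(j - 2)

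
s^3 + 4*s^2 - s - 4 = (s - 1)*(s + 1)*(s + 4)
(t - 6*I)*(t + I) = t^2 - 5*I*t + 6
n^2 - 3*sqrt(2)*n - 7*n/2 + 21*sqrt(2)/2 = (n - 7/2)*(n - 3*sqrt(2))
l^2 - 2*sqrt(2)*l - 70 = (l - 7*sqrt(2))*(l + 5*sqrt(2))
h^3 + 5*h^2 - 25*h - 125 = (h - 5)*(h + 5)^2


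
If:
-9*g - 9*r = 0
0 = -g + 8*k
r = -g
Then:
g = -r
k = -r/8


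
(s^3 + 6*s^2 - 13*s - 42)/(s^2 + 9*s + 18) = (s^3 + 6*s^2 - 13*s - 42)/(s^2 + 9*s + 18)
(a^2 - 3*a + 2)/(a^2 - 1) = (a - 2)/(a + 1)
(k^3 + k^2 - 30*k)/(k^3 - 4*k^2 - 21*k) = (-k^2 - k + 30)/(-k^2 + 4*k + 21)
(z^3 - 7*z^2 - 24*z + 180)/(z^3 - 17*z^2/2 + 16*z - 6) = 2*(z^2 - z - 30)/(2*z^2 - 5*z + 2)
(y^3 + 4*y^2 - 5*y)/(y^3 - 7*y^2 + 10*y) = (y^2 + 4*y - 5)/(y^2 - 7*y + 10)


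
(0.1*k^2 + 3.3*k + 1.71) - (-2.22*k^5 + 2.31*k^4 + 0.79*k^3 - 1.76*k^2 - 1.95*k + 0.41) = 2.22*k^5 - 2.31*k^4 - 0.79*k^3 + 1.86*k^2 + 5.25*k + 1.3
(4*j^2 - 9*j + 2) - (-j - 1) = 4*j^2 - 8*j + 3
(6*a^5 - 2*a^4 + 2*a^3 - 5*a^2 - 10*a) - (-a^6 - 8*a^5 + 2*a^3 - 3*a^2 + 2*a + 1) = a^6 + 14*a^5 - 2*a^4 - 2*a^2 - 12*a - 1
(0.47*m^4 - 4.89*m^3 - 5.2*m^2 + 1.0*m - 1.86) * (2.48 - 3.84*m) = -1.8048*m^5 + 19.9432*m^4 + 7.8408*m^3 - 16.736*m^2 + 9.6224*m - 4.6128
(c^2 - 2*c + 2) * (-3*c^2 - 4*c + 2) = -3*c^4 + 2*c^3 + 4*c^2 - 12*c + 4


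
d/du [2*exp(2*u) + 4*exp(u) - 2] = 4*(exp(u) + 1)*exp(u)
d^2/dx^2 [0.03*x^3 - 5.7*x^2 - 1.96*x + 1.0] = 0.18*x - 11.4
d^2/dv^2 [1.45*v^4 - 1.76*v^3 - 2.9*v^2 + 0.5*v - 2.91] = 17.4*v^2 - 10.56*v - 5.8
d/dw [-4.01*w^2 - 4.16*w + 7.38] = -8.02*w - 4.16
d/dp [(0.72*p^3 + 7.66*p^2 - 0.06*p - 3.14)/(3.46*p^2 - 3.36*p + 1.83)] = (2.4912*p^4 - 4.83839999999999*p^3 - 21.5772*p^2 + 49.7644*p - 10.6602)/(11.9716*p^4 - 23.2512*p^3 + 23.9532*p^2 - 12.2976*p + 3.3489)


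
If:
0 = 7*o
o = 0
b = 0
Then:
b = 0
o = 0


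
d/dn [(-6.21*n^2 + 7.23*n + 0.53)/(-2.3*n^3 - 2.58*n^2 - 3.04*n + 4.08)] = (-14.283*n^4 + 33.258*n^3 + 41.1888*n^2 - 47.9388*n + 31.1096)/(5.29*n^6 + 11.868*n^5 + 20.6404*n^4 - 3.0816*n^3 - 11.8112*n^2 - 24.8064*n + 16.6464)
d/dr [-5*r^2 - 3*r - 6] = -10*r - 3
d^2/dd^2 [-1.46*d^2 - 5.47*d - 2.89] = -2.92000000000000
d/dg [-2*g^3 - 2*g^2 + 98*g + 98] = -6*g^2 - 4*g + 98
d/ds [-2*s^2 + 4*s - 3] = 4 - 4*s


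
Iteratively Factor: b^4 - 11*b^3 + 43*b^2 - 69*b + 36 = (b - 3)*(b^3 - 8*b^2 + 19*b - 12) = (b - 4)*(b - 3)*(b^2 - 4*b + 3) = (b - 4)*(b - 3)*(b - 1)*(b - 3)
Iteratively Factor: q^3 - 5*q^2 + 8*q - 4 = (q - 2)*(q^2 - 3*q + 2) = (q - 2)*(q - 1)*(q - 2)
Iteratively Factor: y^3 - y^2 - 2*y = (y - 2)*(y^2 + y) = (y - 2)*(y + 1)*(y)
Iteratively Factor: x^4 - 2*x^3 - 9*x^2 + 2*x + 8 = (x + 1)*(x^3 - 3*x^2 - 6*x + 8) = (x - 4)*(x + 1)*(x^2 + x - 2) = (x - 4)*(x - 1)*(x + 1)*(x + 2)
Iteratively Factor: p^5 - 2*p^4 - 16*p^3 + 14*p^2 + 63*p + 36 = (p + 1)*(p^4 - 3*p^3 - 13*p^2 + 27*p + 36) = (p + 1)^2*(p^3 - 4*p^2 - 9*p + 36) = (p - 3)*(p + 1)^2*(p^2 - p - 12) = (p - 4)*(p - 3)*(p + 1)^2*(p + 3)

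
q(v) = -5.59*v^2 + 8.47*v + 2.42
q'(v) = 8.47 - 11.18*v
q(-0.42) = -2.12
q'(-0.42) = 13.17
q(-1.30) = -18.04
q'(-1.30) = 23.00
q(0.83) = 5.60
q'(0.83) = -0.81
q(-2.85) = -67.12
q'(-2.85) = 40.33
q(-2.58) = -56.64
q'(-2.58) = 37.31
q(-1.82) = -31.51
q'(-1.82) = 28.82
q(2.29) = -7.50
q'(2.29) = -17.13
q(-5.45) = -209.78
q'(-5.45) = 69.40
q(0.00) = 2.42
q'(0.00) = 8.47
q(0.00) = 2.42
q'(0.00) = 8.47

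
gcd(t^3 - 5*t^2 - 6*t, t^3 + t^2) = t^2 + t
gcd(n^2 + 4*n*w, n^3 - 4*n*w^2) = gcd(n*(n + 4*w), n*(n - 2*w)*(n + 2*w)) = n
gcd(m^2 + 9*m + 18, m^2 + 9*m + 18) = m^2 + 9*m + 18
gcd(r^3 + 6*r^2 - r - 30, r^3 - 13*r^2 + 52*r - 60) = r - 2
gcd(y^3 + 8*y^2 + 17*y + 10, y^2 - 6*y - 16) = y + 2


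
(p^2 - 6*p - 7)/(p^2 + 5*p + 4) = (p - 7)/(p + 4)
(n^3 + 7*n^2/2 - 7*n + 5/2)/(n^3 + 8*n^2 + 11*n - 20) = (n - 1/2)/(n + 4)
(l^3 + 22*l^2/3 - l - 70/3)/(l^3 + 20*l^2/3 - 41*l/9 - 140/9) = 3*(l + 2)/(3*l + 4)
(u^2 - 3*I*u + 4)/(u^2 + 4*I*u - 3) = (u - 4*I)/(u + 3*I)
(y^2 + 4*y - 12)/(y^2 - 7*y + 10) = (y + 6)/(y - 5)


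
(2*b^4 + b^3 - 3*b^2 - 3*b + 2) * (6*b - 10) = 12*b^5 - 14*b^4 - 28*b^3 + 12*b^2 + 42*b - 20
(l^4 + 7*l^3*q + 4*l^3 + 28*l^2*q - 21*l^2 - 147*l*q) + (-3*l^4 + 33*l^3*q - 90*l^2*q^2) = -2*l^4 + 40*l^3*q + 4*l^3 - 90*l^2*q^2 + 28*l^2*q - 21*l^2 - 147*l*q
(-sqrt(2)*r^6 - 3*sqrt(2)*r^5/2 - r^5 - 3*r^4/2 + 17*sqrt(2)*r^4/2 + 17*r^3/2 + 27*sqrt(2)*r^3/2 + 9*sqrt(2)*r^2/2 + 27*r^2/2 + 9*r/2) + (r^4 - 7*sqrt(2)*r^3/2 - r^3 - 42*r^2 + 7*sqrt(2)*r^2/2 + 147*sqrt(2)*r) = -sqrt(2)*r^6 - 3*sqrt(2)*r^5/2 - r^5 - r^4/2 + 17*sqrt(2)*r^4/2 + 15*r^3/2 + 10*sqrt(2)*r^3 - 57*r^2/2 + 8*sqrt(2)*r^2 + 9*r/2 + 147*sqrt(2)*r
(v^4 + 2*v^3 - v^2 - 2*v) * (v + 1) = v^5 + 3*v^4 + v^3 - 3*v^2 - 2*v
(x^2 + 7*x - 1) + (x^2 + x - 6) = 2*x^2 + 8*x - 7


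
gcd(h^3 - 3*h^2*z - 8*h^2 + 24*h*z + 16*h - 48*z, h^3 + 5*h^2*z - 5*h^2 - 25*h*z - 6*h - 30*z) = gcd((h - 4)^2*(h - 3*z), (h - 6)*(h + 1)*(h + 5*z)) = 1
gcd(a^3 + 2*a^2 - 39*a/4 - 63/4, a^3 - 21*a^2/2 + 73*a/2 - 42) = a - 3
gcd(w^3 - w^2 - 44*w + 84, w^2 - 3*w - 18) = w - 6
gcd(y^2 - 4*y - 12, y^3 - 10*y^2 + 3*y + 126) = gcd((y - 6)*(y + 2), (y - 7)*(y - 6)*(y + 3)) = y - 6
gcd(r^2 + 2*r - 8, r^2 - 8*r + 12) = r - 2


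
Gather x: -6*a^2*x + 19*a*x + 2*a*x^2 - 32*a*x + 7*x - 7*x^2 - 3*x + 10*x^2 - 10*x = x^2*(2*a + 3) + x*(-6*a^2 - 13*a - 6)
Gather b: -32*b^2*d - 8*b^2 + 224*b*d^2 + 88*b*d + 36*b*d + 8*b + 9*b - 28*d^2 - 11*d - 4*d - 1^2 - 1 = b^2*(-32*d - 8) + b*(224*d^2 + 124*d + 17) - 28*d^2 - 15*d - 2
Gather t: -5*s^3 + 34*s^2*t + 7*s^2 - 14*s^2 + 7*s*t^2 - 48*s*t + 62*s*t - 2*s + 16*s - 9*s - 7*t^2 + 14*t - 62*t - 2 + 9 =-5*s^3 - 7*s^2 + 5*s + t^2*(7*s - 7) + t*(34*s^2 + 14*s - 48) + 7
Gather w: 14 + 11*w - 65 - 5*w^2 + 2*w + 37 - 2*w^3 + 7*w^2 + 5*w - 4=-2*w^3 + 2*w^2 + 18*w - 18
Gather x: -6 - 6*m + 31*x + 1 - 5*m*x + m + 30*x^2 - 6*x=-5*m + 30*x^2 + x*(25 - 5*m) - 5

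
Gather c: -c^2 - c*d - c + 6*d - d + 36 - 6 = -c^2 + c*(-d - 1) + 5*d + 30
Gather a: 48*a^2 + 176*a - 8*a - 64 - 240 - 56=48*a^2 + 168*a - 360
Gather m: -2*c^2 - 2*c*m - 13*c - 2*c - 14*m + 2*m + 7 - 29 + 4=-2*c^2 - 15*c + m*(-2*c - 12) - 18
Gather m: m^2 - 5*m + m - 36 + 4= m^2 - 4*m - 32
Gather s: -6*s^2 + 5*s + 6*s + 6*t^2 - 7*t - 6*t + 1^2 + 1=-6*s^2 + 11*s + 6*t^2 - 13*t + 2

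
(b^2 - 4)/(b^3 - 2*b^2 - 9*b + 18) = (b + 2)/(b^2 - 9)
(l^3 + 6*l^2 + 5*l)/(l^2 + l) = l + 5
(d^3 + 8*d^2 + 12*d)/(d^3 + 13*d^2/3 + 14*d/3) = 3*(d + 6)/(3*d + 7)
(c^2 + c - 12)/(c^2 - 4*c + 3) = (c + 4)/(c - 1)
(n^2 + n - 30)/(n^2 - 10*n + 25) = (n + 6)/(n - 5)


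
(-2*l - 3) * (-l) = 2*l^2 + 3*l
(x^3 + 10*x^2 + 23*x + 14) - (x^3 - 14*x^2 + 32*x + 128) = 24*x^2 - 9*x - 114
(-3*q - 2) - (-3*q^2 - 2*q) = 3*q^2 - q - 2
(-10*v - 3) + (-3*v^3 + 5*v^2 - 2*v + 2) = -3*v^3 + 5*v^2 - 12*v - 1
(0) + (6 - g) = 6 - g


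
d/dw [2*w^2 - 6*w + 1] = 4*w - 6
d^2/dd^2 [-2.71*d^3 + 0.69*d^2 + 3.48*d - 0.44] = 1.38 - 16.26*d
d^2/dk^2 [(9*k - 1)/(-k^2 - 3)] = 2*(4*k^2*(1 - 9*k) + (27*k - 1)*(k^2 + 3))/(k^2 + 3)^3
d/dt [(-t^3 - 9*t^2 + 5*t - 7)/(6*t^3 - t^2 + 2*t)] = (55*t^4 - 64*t^3 + 113*t^2 - 14*t + 14)/(t^2*(36*t^4 - 12*t^3 + 25*t^2 - 4*t + 4))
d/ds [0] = 0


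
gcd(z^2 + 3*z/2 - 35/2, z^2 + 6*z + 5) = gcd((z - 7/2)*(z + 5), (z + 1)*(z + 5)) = z + 5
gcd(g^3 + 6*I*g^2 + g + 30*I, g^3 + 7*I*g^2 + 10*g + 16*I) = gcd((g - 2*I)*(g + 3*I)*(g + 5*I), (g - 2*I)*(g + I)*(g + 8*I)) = g - 2*I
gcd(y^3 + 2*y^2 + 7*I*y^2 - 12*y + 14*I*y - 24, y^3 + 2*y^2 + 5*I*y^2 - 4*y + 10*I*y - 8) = y^2 + y*(2 + 4*I) + 8*I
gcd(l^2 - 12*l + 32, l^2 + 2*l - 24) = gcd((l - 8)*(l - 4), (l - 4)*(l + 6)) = l - 4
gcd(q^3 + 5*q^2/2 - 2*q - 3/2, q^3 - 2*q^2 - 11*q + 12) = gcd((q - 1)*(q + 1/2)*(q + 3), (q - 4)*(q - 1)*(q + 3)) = q^2 + 2*q - 3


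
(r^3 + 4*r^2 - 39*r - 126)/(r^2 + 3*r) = r + 1 - 42/r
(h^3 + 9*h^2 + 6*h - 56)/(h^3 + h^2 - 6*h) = (h^2 + 11*h + 28)/(h*(h + 3))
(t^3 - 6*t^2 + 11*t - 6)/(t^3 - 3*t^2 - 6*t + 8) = (t^2 - 5*t + 6)/(t^2 - 2*t - 8)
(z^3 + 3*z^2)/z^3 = (z + 3)/z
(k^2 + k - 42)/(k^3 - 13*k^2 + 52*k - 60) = (k + 7)/(k^2 - 7*k + 10)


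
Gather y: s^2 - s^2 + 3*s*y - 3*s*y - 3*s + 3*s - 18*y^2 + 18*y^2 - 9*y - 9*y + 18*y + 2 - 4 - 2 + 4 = 0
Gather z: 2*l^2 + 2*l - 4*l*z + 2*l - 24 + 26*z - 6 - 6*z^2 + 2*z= 2*l^2 + 4*l - 6*z^2 + z*(28 - 4*l) - 30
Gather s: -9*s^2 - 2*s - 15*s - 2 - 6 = -9*s^2 - 17*s - 8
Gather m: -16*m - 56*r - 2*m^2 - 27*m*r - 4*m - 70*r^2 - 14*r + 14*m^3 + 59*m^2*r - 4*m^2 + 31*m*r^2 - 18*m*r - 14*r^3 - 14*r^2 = 14*m^3 + m^2*(59*r - 6) + m*(31*r^2 - 45*r - 20) - 14*r^3 - 84*r^2 - 70*r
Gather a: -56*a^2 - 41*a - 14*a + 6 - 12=-56*a^2 - 55*a - 6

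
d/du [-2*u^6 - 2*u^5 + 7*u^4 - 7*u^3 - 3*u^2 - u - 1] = -12*u^5 - 10*u^4 + 28*u^3 - 21*u^2 - 6*u - 1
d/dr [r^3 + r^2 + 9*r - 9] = 3*r^2 + 2*r + 9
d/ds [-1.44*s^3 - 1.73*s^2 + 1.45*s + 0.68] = -4.32*s^2 - 3.46*s + 1.45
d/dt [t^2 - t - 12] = 2*t - 1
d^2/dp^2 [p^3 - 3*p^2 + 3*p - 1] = 6*p - 6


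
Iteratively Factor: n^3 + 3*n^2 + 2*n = (n + 1)*(n^2 + 2*n) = (n + 1)*(n + 2)*(n)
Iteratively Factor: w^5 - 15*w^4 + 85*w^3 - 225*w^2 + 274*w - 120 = (w - 5)*(w^4 - 10*w^3 + 35*w^2 - 50*w + 24) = (w - 5)*(w - 3)*(w^3 - 7*w^2 + 14*w - 8) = (w - 5)*(w - 3)*(w - 2)*(w^2 - 5*w + 4) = (w - 5)*(w - 4)*(w - 3)*(w - 2)*(w - 1)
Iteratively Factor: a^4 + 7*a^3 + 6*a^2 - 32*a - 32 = (a + 4)*(a^3 + 3*a^2 - 6*a - 8) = (a - 2)*(a + 4)*(a^2 + 5*a + 4) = (a - 2)*(a + 1)*(a + 4)*(a + 4)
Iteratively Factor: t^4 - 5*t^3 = (t)*(t^3 - 5*t^2) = t*(t - 5)*(t^2) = t^2*(t - 5)*(t)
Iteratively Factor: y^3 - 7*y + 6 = (y + 3)*(y^2 - 3*y + 2) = (y - 2)*(y + 3)*(y - 1)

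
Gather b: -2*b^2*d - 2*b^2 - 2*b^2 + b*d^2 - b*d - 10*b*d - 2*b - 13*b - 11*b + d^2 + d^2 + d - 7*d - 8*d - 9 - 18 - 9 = b^2*(-2*d - 4) + b*(d^2 - 11*d - 26) + 2*d^2 - 14*d - 36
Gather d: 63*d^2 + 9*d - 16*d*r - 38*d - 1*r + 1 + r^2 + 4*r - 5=63*d^2 + d*(-16*r - 29) + r^2 + 3*r - 4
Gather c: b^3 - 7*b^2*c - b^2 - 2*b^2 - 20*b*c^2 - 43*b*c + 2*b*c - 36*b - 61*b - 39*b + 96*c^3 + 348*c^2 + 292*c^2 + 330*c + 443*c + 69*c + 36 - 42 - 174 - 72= b^3 - 3*b^2 - 136*b + 96*c^3 + c^2*(640 - 20*b) + c*(-7*b^2 - 41*b + 842) - 252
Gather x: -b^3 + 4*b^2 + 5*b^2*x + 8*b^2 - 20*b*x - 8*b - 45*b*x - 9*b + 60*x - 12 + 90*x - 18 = -b^3 + 12*b^2 - 17*b + x*(5*b^2 - 65*b + 150) - 30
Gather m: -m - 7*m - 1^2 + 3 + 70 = 72 - 8*m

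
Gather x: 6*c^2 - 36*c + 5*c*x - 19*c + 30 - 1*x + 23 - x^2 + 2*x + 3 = 6*c^2 - 55*c - x^2 + x*(5*c + 1) + 56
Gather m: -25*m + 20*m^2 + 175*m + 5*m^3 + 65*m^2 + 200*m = 5*m^3 + 85*m^2 + 350*m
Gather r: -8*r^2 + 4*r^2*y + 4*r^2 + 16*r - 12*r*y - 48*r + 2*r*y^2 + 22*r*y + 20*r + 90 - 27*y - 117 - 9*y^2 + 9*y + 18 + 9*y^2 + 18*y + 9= r^2*(4*y - 4) + r*(2*y^2 + 10*y - 12)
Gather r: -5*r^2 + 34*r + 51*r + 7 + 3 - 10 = -5*r^2 + 85*r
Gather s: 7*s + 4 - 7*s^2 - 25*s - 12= -7*s^2 - 18*s - 8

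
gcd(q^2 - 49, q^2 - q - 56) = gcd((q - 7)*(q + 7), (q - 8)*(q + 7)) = q + 7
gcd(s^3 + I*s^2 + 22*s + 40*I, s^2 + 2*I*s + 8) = s + 4*I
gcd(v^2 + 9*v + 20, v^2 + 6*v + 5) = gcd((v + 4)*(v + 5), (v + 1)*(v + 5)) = v + 5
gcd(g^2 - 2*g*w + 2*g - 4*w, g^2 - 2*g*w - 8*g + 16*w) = -g + 2*w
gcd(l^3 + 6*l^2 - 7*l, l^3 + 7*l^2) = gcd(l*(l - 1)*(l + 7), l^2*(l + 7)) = l^2 + 7*l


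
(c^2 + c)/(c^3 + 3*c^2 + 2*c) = 1/(c + 2)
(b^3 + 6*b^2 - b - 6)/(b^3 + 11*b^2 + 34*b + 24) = (b - 1)/(b + 4)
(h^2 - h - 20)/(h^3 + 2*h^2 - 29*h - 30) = (h + 4)/(h^2 + 7*h + 6)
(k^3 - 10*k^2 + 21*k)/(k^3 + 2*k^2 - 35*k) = (k^2 - 10*k + 21)/(k^2 + 2*k - 35)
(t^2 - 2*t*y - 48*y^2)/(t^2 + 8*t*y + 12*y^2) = (t - 8*y)/(t + 2*y)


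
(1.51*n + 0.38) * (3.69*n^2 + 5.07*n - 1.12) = 5.5719*n^3 + 9.0579*n^2 + 0.2354*n - 0.4256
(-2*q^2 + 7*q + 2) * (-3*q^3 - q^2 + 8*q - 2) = 6*q^5 - 19*q^4 - 29*q^3 + 58*q^2 + 2*q - 4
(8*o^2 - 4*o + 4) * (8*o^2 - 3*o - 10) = 64*o^4 - 56*o^3 - 36*o^2 + 28*o - 40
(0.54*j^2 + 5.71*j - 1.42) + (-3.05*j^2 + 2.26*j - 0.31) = -2.51*j^2 + 7.97*j - 1.73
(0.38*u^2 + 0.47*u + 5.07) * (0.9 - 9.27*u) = -3.5226*u^3 - 4.0149*u^2 - 46.5759*u + 4.563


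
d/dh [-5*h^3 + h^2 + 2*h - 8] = -15*h^2 + 2*h + 2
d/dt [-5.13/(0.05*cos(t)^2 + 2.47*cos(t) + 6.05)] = -(0.513*cos(t) + 12.6711)*sin(t)/(0.05*cos(t)^2 + 2.47*cos(t) + 6.05)^2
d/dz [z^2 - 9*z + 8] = 2*z - 9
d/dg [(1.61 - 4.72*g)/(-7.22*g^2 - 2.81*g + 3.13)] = (-34.0784*g^2 + 23.2484*g - 10.2495)/(52.1284*g^4 + 40.5764*g^3 - 37.3011*g^2 - 17.5906*g + 9.7969)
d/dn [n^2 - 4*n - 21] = 2*n - 4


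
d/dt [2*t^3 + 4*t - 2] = 6*t^2 + 4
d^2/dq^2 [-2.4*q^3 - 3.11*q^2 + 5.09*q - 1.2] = -14.4*q - 6.22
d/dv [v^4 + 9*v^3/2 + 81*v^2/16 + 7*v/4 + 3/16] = 4*v^3 + 27*v^2/2 + 81*v/8 + 7/4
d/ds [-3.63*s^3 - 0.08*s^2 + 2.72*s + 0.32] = -10.89*s^2 - 0.16*s + 2.72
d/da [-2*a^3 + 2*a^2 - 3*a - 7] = -6*a^2 + 4*a - 3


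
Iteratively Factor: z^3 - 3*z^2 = (z)*(z^2 - 3*z) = z^2*(z - 3)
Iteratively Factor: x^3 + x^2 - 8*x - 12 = (x + 2)*(x^2 - x - 6) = (x + 2)^2*(x - 3)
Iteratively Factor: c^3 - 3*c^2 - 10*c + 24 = (c + 3)*(c^2 - 6*c + 8) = (c - 4)*(c + 3)*(c - 2)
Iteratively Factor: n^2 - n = (n)*(n - 1)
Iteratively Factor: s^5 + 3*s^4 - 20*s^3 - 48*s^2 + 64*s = (s + 4)*(s^4 - s^3 - 16*s^2 + 16*s) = (s - 1)*(s + 4)*(s^3 - 16*s) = (s - 1)*(s + 4)^2*(s^2 - 4*s) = s*(s - 1)*(s + 4)^2*(s - 4)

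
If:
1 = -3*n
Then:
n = -1/3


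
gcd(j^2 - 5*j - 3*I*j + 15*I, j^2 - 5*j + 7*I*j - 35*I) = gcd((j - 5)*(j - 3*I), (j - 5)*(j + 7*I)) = j - 5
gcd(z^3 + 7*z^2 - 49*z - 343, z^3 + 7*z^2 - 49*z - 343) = z^3 + 7*z^2 - 49*z - 343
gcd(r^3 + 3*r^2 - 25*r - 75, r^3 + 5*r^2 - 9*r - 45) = r^2 + 8*r + 15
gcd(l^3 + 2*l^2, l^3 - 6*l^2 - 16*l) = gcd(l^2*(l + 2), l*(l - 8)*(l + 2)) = l^2 + 2*l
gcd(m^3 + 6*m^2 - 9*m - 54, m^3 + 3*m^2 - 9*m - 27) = m^2 - 9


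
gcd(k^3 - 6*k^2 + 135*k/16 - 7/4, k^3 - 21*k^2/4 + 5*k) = k - 4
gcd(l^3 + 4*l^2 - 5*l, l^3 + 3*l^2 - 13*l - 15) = l + 5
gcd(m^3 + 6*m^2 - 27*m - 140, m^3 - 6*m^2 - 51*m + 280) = m^2 + 2*m - 35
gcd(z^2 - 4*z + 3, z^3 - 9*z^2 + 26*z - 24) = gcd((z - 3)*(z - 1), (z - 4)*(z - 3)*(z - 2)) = z - 3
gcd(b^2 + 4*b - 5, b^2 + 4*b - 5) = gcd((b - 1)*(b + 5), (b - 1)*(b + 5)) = b^2 + 4*b - 5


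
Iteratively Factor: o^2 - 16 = (o - 4)*(o + 4)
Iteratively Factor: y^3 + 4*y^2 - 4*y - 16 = (y - 2)*(y^2 + 6*y + 8) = (y - 2)*(y + 2)*(y + 4)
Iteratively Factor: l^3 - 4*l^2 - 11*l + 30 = (l - 5)*(l^2 + l - 6) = (l - 5)*(l - 2)*(l + 3)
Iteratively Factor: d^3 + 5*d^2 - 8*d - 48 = (d + 4)*(d^2 + d - 12) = (d + 4)^2*(d - 3)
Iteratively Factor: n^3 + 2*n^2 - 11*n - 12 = (n - 3)*(n^2 + 5*n + 4) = (n - 3)*(n + 4)*(n + 1)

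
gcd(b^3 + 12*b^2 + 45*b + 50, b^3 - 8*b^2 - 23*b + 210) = b + 5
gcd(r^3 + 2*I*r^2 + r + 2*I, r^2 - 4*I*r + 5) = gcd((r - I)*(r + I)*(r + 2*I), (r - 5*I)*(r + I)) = r + I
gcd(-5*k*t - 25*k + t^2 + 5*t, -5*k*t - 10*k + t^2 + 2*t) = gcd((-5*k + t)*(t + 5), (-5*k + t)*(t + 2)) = -5*k + t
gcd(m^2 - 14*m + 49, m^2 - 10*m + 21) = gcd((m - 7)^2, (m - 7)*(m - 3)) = m - 7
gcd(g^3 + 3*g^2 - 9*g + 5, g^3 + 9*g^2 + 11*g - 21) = g - 1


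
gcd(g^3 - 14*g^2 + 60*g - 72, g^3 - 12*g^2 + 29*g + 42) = g - 6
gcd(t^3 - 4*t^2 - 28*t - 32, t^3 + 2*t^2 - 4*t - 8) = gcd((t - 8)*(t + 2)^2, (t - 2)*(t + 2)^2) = t^2 + 4*t + 4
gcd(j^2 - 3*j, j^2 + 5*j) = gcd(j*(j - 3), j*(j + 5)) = j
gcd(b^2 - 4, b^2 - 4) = b^2 - 4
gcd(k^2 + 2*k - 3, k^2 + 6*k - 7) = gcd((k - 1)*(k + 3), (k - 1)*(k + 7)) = k - 1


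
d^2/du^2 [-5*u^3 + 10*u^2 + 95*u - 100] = 20 - 30*u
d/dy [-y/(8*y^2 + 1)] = (8*y^2 - 1)/(8*y^2 + 1)^2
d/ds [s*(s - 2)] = 2*s - 2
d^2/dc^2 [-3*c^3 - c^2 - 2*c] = -18*c - 2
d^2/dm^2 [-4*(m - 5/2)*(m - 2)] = -8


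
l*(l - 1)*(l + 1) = l^3 - l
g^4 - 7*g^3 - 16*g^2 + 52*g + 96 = (g - 8)*(g - 3)*(g + 2)^2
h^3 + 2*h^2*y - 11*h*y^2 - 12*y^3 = (h - 3*y)*(h + y)*(h + 4*y)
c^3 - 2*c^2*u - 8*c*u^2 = c*(c - 4*u)*(c + 2*u)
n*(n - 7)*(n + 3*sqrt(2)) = n^3 - 7*n^2 + 3*sqrt(2)*n^2 - 21*sqrt(2)*n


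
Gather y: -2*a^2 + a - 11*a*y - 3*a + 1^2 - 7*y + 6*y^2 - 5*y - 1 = -2*a^2 - 2*a + 6*y^2 + y*(-11*a - 12)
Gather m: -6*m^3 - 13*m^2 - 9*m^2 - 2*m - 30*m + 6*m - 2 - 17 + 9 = -6*m^3 - 22*m^2 - 26*m - 10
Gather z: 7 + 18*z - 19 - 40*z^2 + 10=-40*z^2 + 18*z - 2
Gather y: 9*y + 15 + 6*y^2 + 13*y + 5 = 6*y^2 + 22*y + 20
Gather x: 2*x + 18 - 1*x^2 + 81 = -x^2 + 2*x + 99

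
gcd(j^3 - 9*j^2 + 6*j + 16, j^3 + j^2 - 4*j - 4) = j^2 - j - 2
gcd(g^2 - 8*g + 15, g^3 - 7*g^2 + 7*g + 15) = g^2 - 8*g + 15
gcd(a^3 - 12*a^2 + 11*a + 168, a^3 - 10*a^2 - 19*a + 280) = a^2 - 15*a + 56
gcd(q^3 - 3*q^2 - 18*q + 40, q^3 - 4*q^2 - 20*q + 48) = q^2 + 2*q - 8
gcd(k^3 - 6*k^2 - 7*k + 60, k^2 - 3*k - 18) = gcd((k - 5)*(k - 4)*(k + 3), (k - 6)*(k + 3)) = k + 3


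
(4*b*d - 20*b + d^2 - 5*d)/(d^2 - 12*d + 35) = (4*b + d)/(d - 7)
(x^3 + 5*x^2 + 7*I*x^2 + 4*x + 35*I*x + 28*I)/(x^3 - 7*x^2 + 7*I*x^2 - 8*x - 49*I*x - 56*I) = (x + 4)/(x - 8)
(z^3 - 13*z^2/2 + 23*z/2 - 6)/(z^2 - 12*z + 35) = (2*z^3 - 13*z^2 + 23*z - 12)/(2*(z^2 - 12*z + 35))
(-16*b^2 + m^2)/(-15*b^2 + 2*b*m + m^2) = (-16*b^2 + m^2)/(-15*b^2 + 2*b*m + m^2)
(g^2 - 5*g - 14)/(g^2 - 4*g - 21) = (g + 2)/(g + 3)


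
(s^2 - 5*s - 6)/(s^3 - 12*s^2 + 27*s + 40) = (s - 6)/(s^2 - 13*s + 40)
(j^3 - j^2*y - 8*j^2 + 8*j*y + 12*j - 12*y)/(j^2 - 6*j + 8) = (j^2 - j*y - 6*j + 6*y)/(j - 4)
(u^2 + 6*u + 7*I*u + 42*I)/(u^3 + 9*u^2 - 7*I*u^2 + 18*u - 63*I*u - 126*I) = (u + 7*I)/(u^2 + u*(3 - 7*I) - 21*I)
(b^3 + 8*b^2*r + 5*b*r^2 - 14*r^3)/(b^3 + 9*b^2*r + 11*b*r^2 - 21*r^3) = (b + 2*r)/(b + 3*r)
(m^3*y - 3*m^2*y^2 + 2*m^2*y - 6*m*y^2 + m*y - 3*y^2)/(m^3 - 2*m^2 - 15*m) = y*(-m^3 + 3*m^2*y - 2*m^2 + 6*m*y - m + 3*y)/(m*(-m^2 + 2*m + 15))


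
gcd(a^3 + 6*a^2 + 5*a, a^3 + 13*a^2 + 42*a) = a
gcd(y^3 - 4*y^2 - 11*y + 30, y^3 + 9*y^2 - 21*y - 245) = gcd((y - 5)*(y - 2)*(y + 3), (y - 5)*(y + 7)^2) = y - 5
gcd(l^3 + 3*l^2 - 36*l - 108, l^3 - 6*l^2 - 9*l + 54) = l^2 - 3*l - 18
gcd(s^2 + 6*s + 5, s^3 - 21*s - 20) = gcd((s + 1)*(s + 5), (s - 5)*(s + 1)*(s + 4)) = s + 1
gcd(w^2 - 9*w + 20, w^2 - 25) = w - 5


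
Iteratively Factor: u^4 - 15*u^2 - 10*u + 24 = (u - 1)*(u^3 + u^2 - 14*u - 24) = (u - 4)*(u - 1)*(u^2 + 5*u + 6) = (u - 4)*(u - 1)*(u + 2)*(u + 3)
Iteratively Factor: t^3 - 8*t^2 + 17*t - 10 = (t - 2)*(t^2 - 6*t + 5) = (t - 2)*(t - 1)*(t - 5)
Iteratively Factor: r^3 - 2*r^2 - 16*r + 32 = (r - 4)*(r^2 + 2*r - 8) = (r - 4)*(r - 2)*(r + 4)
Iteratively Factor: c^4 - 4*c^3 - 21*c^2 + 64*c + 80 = (c + 4)*(c^3 - 8*c^2 + 11*c + 20) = (c - 4)*(c + 4)*(c^2 - 4*c - 5) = (c - 4)*(c + 1)*(c + 4)*(c - 5)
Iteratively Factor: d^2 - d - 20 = (d - 5)*(d + 4)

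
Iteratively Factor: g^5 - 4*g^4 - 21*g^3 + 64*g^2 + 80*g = (g)*(g^4 - 4*g^3 - 21*g^2 + 64*g + 80) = g*(g - 4)*(g^3 - 21*g - 20) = g*(g - 4)*(g + 4)*(g^2 - 4*g - 5) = g*(g - 4)*(g + 1)*(g + 4)*(g - 5)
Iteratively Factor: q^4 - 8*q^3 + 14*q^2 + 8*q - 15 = (q - 5)*(q^3 - 3*q^2 - q + 3) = (q - 5)*(q - 1)*(q^2 - 2*q - 3) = (q - 5)*(q - 1)*(q + 1)*(q - 3)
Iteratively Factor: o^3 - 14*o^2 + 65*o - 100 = (o - 5)*(o^2 - 9*o + 20) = (o - 5)*(o - 4)*(o - 5)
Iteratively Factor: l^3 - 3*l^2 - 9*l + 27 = (l - 3)*(l^2 - 9) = (l - 3)*(l + 3)*(l - 3)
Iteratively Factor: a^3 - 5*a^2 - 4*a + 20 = (a - 2)*(a^2 - 3*a - 10) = (a - 5)*(a - 2)*(a + 2)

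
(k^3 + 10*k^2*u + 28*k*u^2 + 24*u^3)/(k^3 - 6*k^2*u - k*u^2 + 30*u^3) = (k^2 + 8*k*u + 12*u^2)/(k^2 - 8*k*u + 15*u^2)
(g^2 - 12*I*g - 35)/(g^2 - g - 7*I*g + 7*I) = (g - 5*I)/(g - 1)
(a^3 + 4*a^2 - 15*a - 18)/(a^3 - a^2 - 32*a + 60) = (a^2 - 2*a - 3)/(a^2 - 7*a + 10)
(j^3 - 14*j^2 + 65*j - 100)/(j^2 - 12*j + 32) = (j^2 - 10*j + 25)/(j - 8)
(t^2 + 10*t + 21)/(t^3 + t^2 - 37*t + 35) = (t + 3)/(t^2 - 6*t + 5)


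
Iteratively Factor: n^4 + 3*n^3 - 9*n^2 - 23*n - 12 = (n - 3)*(n^3 + 6*n^2 + 9*n + 4) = (n - 3)*(n + 4)*(n^2 + 2*n + 1) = (n - 3)*(n + 1)*(n + 4)*(n + 1)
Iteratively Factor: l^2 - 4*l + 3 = (l - 1)*(l - 3)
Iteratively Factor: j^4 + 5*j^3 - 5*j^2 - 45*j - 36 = (j - 3)*(j^3 + 8*j^2 + 19*j + 12) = (j - 3)*(j + 4)*(j^2 + 4*j + 3) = (j - 3)*(j + 3)*(j + 4)*(j + 1)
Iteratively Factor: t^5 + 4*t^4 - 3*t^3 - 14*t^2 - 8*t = (t + 1)*(t^4 + 3*t^3 - 6*t^2 - 8*t) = (t + 1)^2*(t^3 + 2*t^2 - 8*t) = (t - 2)*(t + 1)^2*(t^2 + 4*t) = t*(t - 2)*(t + 1)^2*(t + 4)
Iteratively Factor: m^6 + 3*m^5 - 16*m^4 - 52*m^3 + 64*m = (m + 2)*(m^5 + m^4 - 18*m^3 - 16*m^2 + 32*m) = (m - 1)*(m + 2)*(m^4 + 2*m^3 - 16*m^2 - 32*m) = m*(m - 1)*(m + 2)*(m^3 + 2*m^2 - 16*m - 32) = m*(m - 1)*(m + 2)^2*(m^2 - 16) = m*(m - 1)*(m + 2)^2*(m + 4)*(m - 4)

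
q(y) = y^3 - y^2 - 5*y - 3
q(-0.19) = -2.09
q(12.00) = 1521.00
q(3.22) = 3.92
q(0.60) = -6.14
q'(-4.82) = 74.34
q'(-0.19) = -4.51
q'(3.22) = 19.67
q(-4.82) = -114.11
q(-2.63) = -14.96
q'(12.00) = 403.00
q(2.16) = -8.39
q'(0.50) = -5.25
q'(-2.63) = 21.01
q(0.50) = -5.62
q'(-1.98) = 10.72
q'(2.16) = 4.68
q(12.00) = 1521.00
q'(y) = 3*y^2 - 2*y - 5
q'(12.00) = 403.00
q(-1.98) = -4.78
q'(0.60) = -5.12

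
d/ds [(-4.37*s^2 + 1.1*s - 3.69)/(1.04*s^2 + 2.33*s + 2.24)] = (-11.3261*s^2 - 11.9024*s + 11.0617)/(1.0816*s^4 + 4.8464*s^3 + 10.0881*s^2 + 10.4384*s + 5.0176)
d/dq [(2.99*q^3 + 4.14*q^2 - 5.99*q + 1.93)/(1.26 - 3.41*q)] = (-20.3918*q^3 - 2.8152*q^2 + 10.4328*q - 0.966100000000001)/(11.6281*q^2 - 8.5932*q + 1.5876)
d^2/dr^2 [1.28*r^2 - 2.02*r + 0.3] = 2.56000000000000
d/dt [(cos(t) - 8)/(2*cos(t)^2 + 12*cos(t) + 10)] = (cos(t)^2 - 16*cos(t) - 53)*sin(t)/(2*(cos(t)^2 + 6*cos(t) + 5)^2)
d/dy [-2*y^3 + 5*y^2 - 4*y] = -6*y^2 + 10*y - 4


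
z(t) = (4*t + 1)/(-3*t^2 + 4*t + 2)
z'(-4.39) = 0.04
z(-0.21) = 0.16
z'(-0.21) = 3.10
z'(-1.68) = 0.16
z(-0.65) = 0.86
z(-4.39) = 0.23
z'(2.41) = 2.63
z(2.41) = -1.84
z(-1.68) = 0.43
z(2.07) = -3.60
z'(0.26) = 0.79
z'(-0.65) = 1.48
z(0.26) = 0.72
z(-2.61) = 0.33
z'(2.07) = 10.23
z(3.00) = -1.00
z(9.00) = -0.18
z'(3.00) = 0.77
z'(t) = (4*t + 1)*(6*t - 4)/(-3*t^2 + 4*t + 2)^2 + 4/(-3*t^2 + 4*t + 2)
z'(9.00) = 0.02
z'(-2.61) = 0.08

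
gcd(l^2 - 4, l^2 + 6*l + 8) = l + 2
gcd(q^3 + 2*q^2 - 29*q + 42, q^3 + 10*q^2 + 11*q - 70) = q^2 + 5*q - 14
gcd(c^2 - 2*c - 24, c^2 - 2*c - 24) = c^2 - 2*c - 24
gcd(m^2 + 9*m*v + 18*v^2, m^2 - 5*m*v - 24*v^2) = m + 3*v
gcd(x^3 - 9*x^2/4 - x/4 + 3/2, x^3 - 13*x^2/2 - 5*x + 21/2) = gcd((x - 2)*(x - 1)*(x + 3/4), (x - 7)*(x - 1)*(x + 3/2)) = x - 1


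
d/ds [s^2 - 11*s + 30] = 2*s - 11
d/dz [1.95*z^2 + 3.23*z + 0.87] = 3.9*z + 3.23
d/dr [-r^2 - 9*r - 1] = -2*r - 9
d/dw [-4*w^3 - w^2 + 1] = 2*w*(-6*w - 1)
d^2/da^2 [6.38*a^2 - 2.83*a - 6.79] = 12.7600000000000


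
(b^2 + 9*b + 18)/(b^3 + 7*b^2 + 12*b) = (b + 6)/(b*(b + 4))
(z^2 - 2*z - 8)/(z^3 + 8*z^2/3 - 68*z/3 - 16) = 3*(z + 2)/(3*z^2 + 20*z + 12)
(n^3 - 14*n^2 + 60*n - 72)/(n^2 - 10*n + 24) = (n^2 - 8*n + 12)/(n - 4)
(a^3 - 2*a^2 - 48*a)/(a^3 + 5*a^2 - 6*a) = (a - 8)/(a - 1)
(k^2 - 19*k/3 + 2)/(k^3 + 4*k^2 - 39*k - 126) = (k - 1/3)/(k^2 + 10*k + 21)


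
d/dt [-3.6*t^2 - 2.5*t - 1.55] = -7.2*t - 2.5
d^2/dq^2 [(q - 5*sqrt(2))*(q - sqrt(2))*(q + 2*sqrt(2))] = 6*q - 8*sqrt(2)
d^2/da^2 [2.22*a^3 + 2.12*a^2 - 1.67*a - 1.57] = 13.32*a + 4.24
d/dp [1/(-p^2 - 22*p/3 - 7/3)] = 6*(3*p + 11)/(3*p^2 + 22*p + 7)^2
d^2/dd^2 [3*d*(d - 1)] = 6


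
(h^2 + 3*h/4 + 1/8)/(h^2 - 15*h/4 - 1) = (h + 1/2)/(h - 4)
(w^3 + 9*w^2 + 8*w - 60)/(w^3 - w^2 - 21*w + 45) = (w^2 + 4*w - 12)/(w^2 - 6*w + 9)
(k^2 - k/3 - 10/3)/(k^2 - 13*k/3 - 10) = (k - 2)/(k - 6)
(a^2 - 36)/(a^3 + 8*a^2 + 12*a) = (a - 6)/(a*(a + 2))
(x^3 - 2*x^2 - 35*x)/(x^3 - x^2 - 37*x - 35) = x/(x + 1)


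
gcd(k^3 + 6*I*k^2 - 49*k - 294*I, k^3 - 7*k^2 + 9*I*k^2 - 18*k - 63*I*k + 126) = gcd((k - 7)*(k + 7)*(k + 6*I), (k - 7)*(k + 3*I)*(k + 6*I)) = k^2 + k*(-7 + 6*I) - 42*I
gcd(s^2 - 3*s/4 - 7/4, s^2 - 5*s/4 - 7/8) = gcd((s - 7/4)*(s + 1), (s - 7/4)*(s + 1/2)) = s - 7/4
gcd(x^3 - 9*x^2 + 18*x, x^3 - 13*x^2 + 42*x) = x^2 - 6*x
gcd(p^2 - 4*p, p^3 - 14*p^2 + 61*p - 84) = p - 4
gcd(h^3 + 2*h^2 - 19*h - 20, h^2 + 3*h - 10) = h + 5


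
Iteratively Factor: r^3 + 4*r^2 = (r)*(r^2 + 4*r) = r^2*(r + 4)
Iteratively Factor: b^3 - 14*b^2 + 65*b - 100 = (b - 5)*(b^2 - 9*b + 20) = (b - 5)^2*(b - 4)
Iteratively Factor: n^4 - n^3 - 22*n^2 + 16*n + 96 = (n - 4)*(n^3 + 3*n^2 - 10*n - 24) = (n - 4)*(n - 3)*(n^2 + 6*n + 8) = (n - 4)*(n - 3)*(n + 4)*(n + 2)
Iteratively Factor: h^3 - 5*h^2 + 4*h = (h)*(h^2 - 5*h + 4) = h*(h - 4)*(h - 1)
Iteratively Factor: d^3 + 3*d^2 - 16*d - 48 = (d + 4)*(d^2 - d - 12) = (d - 4)*(d + 4)*(d + 3)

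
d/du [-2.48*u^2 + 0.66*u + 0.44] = 0.66 - 4.96*u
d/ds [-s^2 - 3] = -2*s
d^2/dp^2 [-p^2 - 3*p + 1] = -2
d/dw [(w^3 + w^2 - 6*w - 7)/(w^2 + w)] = (w^4 + 2*w^3 + 7*w^2 + 14*w + 7)/(w^2*(w^2 + 2*w + 1))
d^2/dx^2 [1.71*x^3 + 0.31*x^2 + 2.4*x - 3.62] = 10.26*x + 0.62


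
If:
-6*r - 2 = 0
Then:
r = -1/3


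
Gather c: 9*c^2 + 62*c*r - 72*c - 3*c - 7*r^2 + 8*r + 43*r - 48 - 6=9*c^2 + c*(62*r - 75) - 7*r^2 + 51*r - 54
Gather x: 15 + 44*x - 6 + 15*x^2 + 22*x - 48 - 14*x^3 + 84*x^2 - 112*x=-14*x^3 + 99*x^2 - 46*x - 39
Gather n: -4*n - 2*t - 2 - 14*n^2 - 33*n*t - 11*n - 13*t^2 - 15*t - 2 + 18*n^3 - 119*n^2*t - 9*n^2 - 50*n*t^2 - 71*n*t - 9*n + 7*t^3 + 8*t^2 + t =18*n^3 + n^2*(-119*t - 23) + n*(-50*t^2 - 104*t - 24) + 7*t^3 - 5*t^2 - 16*t - 4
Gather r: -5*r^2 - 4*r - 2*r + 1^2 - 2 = -5*r^2 - 6*r - 1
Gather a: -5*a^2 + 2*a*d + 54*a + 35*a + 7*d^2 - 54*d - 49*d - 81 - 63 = -5*a^2 + a*(2*d + 89) + 7*d^2 - 103*d - 144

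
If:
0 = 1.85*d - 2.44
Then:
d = 1.32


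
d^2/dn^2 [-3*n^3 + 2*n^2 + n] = 4 - 18*n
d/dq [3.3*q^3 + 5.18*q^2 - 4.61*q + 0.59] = 9.9*q^2 + 10.36*q - 4.61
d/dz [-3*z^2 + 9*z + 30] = 9 - 6*z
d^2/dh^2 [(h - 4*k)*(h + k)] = 2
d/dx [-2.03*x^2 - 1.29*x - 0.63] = -4.06*x - 1.29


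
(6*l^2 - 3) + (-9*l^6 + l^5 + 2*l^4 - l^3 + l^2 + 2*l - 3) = -9*l^6 + l^5 + 2*l^4 - l^3 + 7*l^2 + 2*l - 6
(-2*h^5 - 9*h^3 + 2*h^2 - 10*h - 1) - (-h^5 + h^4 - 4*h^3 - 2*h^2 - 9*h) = -h^5 - h^4 - 5*h^3 + 4*h^2 - h - 1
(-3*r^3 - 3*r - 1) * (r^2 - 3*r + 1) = -3*r^5 + 9*r^4 - 6*r^3 + 8*r^2 - 1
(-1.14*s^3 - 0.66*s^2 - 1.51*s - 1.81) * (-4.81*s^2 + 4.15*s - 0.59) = 5.4834*s^5 - 1.5564*s^4 + 5.1967*s^3 + 2.829*s^2 - 6.6206*s + 1.0679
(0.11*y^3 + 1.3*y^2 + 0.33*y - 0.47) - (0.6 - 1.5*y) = 0.11*y^3 + 1.3*y^2 + 1.83*y - 1.07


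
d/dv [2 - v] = -1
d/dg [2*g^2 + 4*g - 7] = 4*g + 4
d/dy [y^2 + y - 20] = 2*y + 1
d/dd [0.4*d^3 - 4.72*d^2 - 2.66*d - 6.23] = 1.2*d^2 - 9.44*d - 2.66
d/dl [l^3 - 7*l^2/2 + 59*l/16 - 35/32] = 3*l^2 - 7*l + 59/16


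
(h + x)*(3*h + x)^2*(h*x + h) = 9*h^4*x + 9*h^4 + 15*h^3*x^2 + 15*h^3*x + 7*h^2*x^3 + 7*h^2*x^2 + h*x^4 + h*x^3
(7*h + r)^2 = 49*h^2 + 14*h*r + r^2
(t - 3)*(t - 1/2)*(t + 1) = t^3 - 5*t^2/2 - 2*t + 3/2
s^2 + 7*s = s*(s + 7)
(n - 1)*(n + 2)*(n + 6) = n^3 + 7*n^2 + 4*n - 12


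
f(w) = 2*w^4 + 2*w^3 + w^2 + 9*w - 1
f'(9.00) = 6345.00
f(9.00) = 14741.00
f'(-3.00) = -159.00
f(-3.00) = 89.00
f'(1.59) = 59.51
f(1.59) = 36.66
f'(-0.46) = 8.57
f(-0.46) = -5.03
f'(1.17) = 32.37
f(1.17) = 17.85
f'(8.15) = 4754.58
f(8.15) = 10045.36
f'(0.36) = 10.87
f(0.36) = 2.50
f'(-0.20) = 8.78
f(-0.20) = -2.77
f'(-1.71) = -16.88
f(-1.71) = -6.37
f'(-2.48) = -81.08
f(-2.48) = 27.98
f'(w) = 8*w^3 + 6*w^2 + 2*w + 9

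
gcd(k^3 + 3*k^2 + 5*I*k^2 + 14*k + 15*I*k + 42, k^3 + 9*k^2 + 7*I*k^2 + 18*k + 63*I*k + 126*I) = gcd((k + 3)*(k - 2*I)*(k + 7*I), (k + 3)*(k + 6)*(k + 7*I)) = k^2 + k*(3 + 7*I) + 21*I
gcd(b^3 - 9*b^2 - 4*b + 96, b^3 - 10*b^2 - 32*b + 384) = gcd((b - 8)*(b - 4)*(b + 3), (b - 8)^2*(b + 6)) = b - 8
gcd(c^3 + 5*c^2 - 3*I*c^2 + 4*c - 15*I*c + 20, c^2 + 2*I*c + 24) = c - 4*I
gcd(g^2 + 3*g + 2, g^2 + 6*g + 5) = g + 1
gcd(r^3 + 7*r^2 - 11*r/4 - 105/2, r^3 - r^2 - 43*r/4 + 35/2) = r^2 + r - 35/4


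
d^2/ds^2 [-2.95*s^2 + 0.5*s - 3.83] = -5.90000000000000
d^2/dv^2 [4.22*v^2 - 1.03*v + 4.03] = 8.44000000000000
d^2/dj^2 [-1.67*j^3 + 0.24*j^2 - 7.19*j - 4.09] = 0.48 - 10.02*j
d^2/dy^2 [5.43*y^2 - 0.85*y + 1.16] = 10.8600000000000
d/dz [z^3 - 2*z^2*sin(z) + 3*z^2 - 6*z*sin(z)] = -2*z^2*cos(z) + 3*z^2 - 4*z*sin(z) - 6*z*cos(z) + 6*z - 6*sin(z)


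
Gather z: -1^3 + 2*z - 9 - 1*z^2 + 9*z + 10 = -z^2 + 11*z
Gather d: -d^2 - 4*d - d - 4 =-d^2 - 5*d - 4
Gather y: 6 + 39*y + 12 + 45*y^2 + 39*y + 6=45*y^2 + 78*y + 24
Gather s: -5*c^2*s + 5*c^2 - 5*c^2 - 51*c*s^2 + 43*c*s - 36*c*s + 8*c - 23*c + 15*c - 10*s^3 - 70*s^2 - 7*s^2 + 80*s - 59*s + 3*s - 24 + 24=-10*s^3 + s^2*(-51*c - 77) + s*(-5*c^2 + 7*c + 24)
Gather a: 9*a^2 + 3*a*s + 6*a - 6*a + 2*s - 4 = 9*a^2 + 3*a*s + 2*s - 4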